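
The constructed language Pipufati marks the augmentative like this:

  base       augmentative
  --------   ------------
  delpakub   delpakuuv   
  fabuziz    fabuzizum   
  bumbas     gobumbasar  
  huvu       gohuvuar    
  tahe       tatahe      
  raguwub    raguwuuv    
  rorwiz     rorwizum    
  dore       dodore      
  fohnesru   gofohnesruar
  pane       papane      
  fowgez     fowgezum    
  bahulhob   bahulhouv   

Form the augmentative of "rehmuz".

"rehmuz" ends in -z. The stems ending in -z (fowgez → fowgezum, fabuziz → fabuzizum, rorwiz → rorwizum) add -um.
So rehmuz → rehmuzum.

rehmuzum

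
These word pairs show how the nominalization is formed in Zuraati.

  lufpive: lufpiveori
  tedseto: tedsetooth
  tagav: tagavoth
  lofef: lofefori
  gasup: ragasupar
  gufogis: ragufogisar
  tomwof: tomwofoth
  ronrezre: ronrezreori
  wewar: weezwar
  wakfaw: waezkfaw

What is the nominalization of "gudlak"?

ragudlakar

tomwof and lofef both end in -f yet inflect differently (tomwofoth, lofefori), so the final letter is not what conditions the rule; the first letter is.
"gudlak" begins with g-. The stems beginning with g- (gasup → ragasupar, gufogis → ragufogisar) add ra- … -ar around the stem.
The other patterns: stems beginning with w- insert -ez- after the first vowel; stems beginning with t- add -oth; stems beginning with l- or r- add -ori.
So gudlak → ragudlakar.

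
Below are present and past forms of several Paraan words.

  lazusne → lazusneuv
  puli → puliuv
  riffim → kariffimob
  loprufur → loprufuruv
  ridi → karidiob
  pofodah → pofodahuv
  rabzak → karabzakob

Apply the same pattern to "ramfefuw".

ridi and puli both end in -i yet inflect differently (karidiob, puliuv), so the final letter is not what conditions the rule; the first letter is.
"ramfefuw" begins with r-. The stems beginning with r- (rabzak → karabzakob, ridi → karidiob, riffim → kariffimob) add ka- … -ob around the stem.
The other pattern: stems beginning with l- or p- add -uv.
So ramfefuw → karamfefuwob.

karamfefuwob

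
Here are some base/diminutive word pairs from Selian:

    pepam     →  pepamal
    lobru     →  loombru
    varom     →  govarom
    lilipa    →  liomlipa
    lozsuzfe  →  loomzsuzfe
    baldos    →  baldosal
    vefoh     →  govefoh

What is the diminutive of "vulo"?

govulo

"vulo" begins with v-. The stems beginning with v- (vefoh → govefoh, varom → govarom) add the prefix go-.
The other patterns: stems beginning with l- insert -om- after the first vowel; stems beginning with b- or p- add -al.
So vulo → govulo.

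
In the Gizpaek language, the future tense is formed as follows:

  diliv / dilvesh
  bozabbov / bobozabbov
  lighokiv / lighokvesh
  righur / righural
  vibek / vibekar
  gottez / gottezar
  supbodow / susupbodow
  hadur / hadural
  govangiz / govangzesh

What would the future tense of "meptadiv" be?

diliv and bozabbov both end in -v yet inflect differently (dilvesh, bobozabbov), so the final letter is not what conditions the rule; the last vowel is.
"meptadiv" has last vowel 'i'. The stems whose last vowel is 'i' (diliv → dilvesh, govangiz → govangzesh, lighokiv → lighokvesh) delete the last vowel and add -esh.
The other patterns: stems whose last vowel is 'o' repeat the first consonant+vowel as a prefix; stems whose last vowel is 'u' add -al; stems whose last vowel is 'e' add -ar.
So meptadiv → meptadvesh.

meptadvesh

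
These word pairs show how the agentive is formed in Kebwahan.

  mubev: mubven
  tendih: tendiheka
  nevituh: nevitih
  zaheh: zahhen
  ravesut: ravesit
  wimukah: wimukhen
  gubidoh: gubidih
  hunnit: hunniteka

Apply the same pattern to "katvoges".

katvogsen

"katvoges" has last vowel 'e'. The stems whose last vowel is 'e' (zaheh → zahhen, mubev → mubven) delete the last vowel and add -en.
So katvoges → katvogsen.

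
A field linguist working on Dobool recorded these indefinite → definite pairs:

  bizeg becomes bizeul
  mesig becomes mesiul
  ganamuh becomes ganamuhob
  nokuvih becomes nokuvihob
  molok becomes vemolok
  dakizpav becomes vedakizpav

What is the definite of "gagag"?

gagaul

mesig and nokuvih both have last vowel 'i' yet inflect differently (mesiul, nokuvihob), so the last vowel is not what conditions the rule; the final letter is.
"gagag" ends in -g. The stems ending in -g (bizeg → bizeul, mesig → mesiul) drop the final letter and add -ul.
The other patterns: stems ending in -h add -ob; stems ending in -k or -v add the prefix ve-.
So gagag → gagaul.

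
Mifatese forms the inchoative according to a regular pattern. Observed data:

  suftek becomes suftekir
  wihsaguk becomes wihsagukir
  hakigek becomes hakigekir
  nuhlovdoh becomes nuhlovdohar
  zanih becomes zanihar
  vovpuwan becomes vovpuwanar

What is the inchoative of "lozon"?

lozonar

"lozon" ends in -n. The one such stem in the data (vovpuwan → vovpuwanar) adds -ar, so the same rule applies.
The other pattern: stems ending in -k add -ir.
So lozon → lozonar.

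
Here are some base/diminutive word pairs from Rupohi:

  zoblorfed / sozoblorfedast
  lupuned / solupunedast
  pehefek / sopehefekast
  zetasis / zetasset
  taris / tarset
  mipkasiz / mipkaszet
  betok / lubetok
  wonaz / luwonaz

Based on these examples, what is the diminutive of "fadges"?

sofadgesast

"fadges" has last vowel 'e'. The stems whose last vowel is 'e' (zoblorfed → sozoblorfedast, lupuned → solupunedast, pehefek → sopehefekast) add so- … -ast around the stem.
The other patterns: stems whose last vowel is 'i' delete the last vowel and add -et; stems whose last vowel is 'a' or 'o' add the prefix lu-.
So fadges → sofadgesast.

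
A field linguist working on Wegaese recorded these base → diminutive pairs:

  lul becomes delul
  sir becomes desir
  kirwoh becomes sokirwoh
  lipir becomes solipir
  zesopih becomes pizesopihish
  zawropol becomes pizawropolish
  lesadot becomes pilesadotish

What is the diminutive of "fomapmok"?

pifomapmokish

sir and lipir both end in -r yet inflect differently (desir, solipir), so the final letter is not what conditions the rule; the number of vowels is.
"fomapmok" has 3 vowels. The stems with 3 vowels (zesopih → pizesopihish, zawropol → pizawropolish, lesadot → pilesadotish) add pi- … -ish around the stem.
The other patterns: stems with 1 vowel add the prefix de-; stems with 2 vowels add the prefix so-.
So fomapmok → pifomapmokish.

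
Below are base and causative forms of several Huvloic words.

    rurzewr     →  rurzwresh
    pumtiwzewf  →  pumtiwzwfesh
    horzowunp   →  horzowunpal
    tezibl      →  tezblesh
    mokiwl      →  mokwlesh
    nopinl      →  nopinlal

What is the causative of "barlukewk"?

barlukwkesh

"barlukewk" has second-to-last letter 'w'. The stems whose second-to-last letter is 'w' (mokiwl → mokwlesh, rurzewr → rurzwresh, pumtiwzewf → pumtiwzwfesh) delete the last vowel and add -esh.
The other pattern: stems whose second-to-last letter is 'n' add -al.
So barlukewk → barlukwkesh.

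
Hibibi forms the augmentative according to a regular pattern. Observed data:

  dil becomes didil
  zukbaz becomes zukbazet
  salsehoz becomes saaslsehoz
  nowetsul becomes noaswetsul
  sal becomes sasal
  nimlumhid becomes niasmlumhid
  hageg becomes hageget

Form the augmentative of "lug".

lulug

dil and nowetsul both end in -l yet inflect differently (didil, noaswetsul), so the final letter is not what conditions the rule; the number of vowels is.
"lug" has 1 vowel. The stems with 1 vowel (dil → didil, sal → sasal) repeat the first consonant+vowel as a prefix.
The other patterns: stems with 2 vowels add -et; stems with 3 vowels insert -as- after the first vowel.
So lug → lulug.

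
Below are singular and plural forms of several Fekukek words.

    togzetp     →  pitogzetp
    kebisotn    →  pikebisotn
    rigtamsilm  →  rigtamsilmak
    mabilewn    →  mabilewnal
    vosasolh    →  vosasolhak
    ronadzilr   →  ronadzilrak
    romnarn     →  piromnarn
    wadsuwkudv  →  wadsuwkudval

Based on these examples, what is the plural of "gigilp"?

"gigilp" has second-to-last letter 'l'. The stems whose second-to-last letter is 'l' (ronadzilr → ronadzilrak, rigtamsilm → rigtamsilmak, vosasolh → vosasolhak) add -ak.
So gigilp → gigilpak.

gigilpak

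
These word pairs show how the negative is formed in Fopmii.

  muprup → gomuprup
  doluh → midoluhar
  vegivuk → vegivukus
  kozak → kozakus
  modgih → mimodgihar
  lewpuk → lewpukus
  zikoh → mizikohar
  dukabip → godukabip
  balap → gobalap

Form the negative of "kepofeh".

mikepofehar

dukabip and modgih both have last vowel 'i' yet inflect differently (godukabip, mimodgihar), so the last vowel is not what conditions the rule; the final letter is.
"kepofeh" ends in -h. The stems ending in -h (modgih → mimodgihar, doluh → midoluhar, zikoh → mizikohar) add mi- … -ar around the stem.
So kepofeh → mikepofehar.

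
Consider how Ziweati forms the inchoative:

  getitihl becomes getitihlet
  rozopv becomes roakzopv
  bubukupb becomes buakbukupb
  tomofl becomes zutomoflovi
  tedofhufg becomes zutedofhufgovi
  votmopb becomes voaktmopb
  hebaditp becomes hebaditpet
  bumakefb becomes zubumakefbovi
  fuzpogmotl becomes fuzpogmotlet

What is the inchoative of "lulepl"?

"lulepl" has second-to-last letter 'p'. The stems whose second-to-last letter is 'p' (bubukupb → buakbukupb, votmopb → voaktmopb, rozopv → roakzopv) insert -ak- after the first vowel.
So lulepl → luaklepl.

luaklepl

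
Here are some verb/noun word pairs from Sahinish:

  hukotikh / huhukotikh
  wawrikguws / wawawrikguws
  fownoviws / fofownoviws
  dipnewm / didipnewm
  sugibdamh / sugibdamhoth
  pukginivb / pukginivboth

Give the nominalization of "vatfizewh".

vavatfizewh

hukotikh and sugibdamh both end in -h yet inflect differently (huhukotikh, sugibdamhoth), so the final letter is not what conditions the rule; the second-to-last letter is.
"vatfizewh" has second-to-last letter 'w'. The stems whose second-to-last letter is 'w' (wawrikguws → wawawrikguws, fownoviws → fofownoviws, dipnewm → didipnewm) repeat the first consonant+vowel as a prefix.
The other pattern: stems whose second-to-last letter is 'm' or 'v' add -oth.
So vatfizewh → vavatfizewh.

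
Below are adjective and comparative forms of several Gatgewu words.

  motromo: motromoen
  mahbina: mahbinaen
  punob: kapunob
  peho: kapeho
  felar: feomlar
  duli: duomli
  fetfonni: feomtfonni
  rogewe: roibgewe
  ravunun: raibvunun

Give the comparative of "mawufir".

"mawufir" begins with m-. The stems beginning with m- (motromo → motromoen, mahbina → mahbinaen) add -en.
So mawufir → mawufiren.

mawufiren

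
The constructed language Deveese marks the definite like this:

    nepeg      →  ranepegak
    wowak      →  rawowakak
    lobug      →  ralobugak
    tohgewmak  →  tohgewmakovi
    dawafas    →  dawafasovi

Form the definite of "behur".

tohgewmak and wowak both end in -k yet inflect differently (tohgewmakovi, rawowakak), so the final letter is not what conditions the rule; the number of vowels is.
"behur" has 2 vowels. The stems with 2 vowels (wowak → rawowakak, nepeg → ranepegak, lobug → ralobugak) add ra- … -ak around the stem.
The other pattern: stems with 3 vowels add -ovi.
So behur → rabehurak.

rabehurak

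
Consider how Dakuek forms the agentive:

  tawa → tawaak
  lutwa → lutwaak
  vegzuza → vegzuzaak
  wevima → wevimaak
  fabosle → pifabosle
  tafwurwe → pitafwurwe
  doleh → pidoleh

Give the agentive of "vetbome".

tawa and tafwurwe both begin with t- yet inflect differently (tawaak, pitafwurwe), so the first letter is not what conditions the rule; the final letter is.
"vetbome" ends in -e. The stems ending in -e (tafwurwe → pitafwurwe, fabosle → pifabosle) add the prefix pi-.
So vetbome → pivetbome.

pivetbome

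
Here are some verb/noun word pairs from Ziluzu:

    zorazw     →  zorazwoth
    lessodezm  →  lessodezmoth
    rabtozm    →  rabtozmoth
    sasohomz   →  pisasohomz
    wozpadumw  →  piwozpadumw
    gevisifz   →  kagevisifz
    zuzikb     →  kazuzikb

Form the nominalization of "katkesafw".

kakatkesafw

zorazw and wozpadumw both end in -w yet inflect differently (zorazwoth, piwozpadumw), so the final letter is not what conditions the rule; the second-to-last letter is.
"katkesafw" has second-to-last letter 'f'. The one such stem in the data (gevisifz → kagevisifz) adds the prefix ka-, so the same rule applies.
So katkesafw → kakatkesafw.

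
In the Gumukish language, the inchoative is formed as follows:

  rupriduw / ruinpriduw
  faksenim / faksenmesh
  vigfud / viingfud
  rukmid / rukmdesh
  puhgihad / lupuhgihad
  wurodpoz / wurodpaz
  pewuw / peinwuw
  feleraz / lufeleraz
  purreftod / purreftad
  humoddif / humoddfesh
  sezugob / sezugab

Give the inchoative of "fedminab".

puhgihad and vigfud both end in -d yet inflect differently (lupuhgihad, viingfud), so the final letter is not what conditions the rule; the last vowel is.
"fedminab" has last vowel 'a'. The stems whose last vowel is 'a' (puhgihad → lupuhgihad, feleraz → lufeleraz) add the prefix lu-.
The other patterns: stems whose last vowel is 'u' insert -in- after the first vowel; stems whose last vowel is 'o' change the last vowel to 'a'; stems whose last vowel is 'i' delete the last vowel and add -esh.
So fedminab → lufedminab.

lufedminab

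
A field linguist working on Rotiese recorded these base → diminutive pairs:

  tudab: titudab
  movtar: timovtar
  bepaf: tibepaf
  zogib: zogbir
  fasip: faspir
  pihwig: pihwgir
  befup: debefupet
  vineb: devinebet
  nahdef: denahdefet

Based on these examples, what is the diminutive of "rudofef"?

derudofefet

tudab and zogib both end in -b yet inflect differently (titudab, zogbir), so the final letter is not what conditions the rule; the last vowel is.
"rudofef" has last vowel 'e'. The stems whose last vowel is 'e' (vineb → devinebet, nahdef → denahdefet) add de- … -et around the stem.
The other patterns: stems whose last vowel is 'a' add the prefix ti-; stems whose last vowel is 'i' delete the last vowel and add -ir.
So rudofef → derudofefet.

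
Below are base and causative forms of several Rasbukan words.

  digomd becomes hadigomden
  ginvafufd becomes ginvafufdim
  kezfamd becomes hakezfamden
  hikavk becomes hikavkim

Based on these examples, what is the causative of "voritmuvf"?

kezfamd and ginvafufd both end in -d yet inflect differently (hakezfamden, ginvafufdim), so the final letter is not what conditions the rule; the second-to-last letter is.
"voritmuvf" has second-to-last letter 'v'. The one such stem in the data (hikavk → hikavkim) adds -im, so the same rule applies.
So voritmuvf → voritmuvfim.

voritmuvfim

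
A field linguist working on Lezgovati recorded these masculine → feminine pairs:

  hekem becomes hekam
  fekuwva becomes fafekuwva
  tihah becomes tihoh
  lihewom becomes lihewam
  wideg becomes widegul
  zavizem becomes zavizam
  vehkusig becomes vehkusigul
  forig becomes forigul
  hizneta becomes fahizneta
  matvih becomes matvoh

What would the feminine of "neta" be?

faneta

"neta" ends in -a. The stems ending in -a (fekuwva → fafekuwva, hizneta → fahizneta) add the prefix fa-.
The other patterns: stems ending in -m change the last vowel to 'a'; stems ending in -h change the last vowel to 'o'; stems ending in -g add -ul.
So neta → faneta.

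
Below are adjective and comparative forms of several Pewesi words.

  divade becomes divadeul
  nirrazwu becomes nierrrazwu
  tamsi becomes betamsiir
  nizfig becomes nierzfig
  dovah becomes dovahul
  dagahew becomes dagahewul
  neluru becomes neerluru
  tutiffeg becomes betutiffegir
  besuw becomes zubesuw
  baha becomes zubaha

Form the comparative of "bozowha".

"bozowha" begins with b-. The stems beginning with b- (besuw → zubesuw, baha → zubaha) add the prefix zu-.
So bozowha → zubozowha.

zubozowha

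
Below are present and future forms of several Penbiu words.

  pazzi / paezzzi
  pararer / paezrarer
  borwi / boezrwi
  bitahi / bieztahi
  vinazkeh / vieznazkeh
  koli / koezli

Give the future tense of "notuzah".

Every pair shown (pazzi → paezzzi, pararer → paezrarer, borwi → boezrwi, …) follows the same rule: insert -ez- after the first vowel.
So notuzah → noeztuzah.

noeztuzah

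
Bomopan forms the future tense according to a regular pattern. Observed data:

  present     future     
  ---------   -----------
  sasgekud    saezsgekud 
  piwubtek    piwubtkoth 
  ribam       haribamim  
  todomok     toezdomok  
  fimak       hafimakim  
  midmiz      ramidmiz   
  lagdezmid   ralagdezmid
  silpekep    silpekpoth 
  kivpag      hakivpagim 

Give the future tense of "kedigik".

piwubtek and fimak both end in -k yet inflect differently (piwubtkoth, hafimakim), so the final letter is not what conditions the rule; the last vowel is.
"kedigik" has last vowel 'i'. The stems whose last vowel is 'i' (lagdezmid → ralagdezmid, midmiz → ramidmiz) add the prefix ra-.
The other patterns: stems whose last vowel is 'e' delete the last vowel and add -oth; stems whose last vowel is 'a' add ha- … -im around the stem; stems whose last vowel is 'o' or 'u' insert -ez- after the first vowel.
So kedigik → rakedigik.

rakedigik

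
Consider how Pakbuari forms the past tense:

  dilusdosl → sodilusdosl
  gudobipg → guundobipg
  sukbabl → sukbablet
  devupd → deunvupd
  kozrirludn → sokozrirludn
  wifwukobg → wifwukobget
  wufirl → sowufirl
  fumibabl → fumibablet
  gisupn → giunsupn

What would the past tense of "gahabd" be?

gahabdet

"gahabd" has second-to-last letter 'b'. The stems whose second-to-last letter is 'b' (sukbabl → sukbablet, wifwukobg → wifwukobget, fumibabl → fumibablet) add -et.
So gahabd → gahabdet.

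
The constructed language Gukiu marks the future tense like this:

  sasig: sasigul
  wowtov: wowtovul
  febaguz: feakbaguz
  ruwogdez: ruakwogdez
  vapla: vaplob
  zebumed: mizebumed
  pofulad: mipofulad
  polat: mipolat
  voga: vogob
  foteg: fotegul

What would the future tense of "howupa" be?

howupob

"howupa" ends in -a. The stems ending in -a (voga → vogob, vapla → vaplob) drop the final letter and add -ob.
The other patterns: stems ending in -z insert -ak- after the first vowel; stems ending in -g or -v add -ul; stems ending in -d or -t add the prefix mi-.
So howupa → howupob.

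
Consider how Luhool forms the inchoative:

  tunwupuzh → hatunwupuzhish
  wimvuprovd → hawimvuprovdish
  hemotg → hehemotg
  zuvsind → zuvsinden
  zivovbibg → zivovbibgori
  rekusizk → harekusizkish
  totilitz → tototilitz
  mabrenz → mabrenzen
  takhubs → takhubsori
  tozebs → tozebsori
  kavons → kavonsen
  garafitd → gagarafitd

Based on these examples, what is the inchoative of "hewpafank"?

zuvsind and garafitd both end in -d yet inflect differently (zuvsinden, gagarafitd), so the final letter is not what conditions the rule; the second-to-last letter is.
"hewpafank" has second-to-last letter 'n'. The stems whose second-to-last letter is 'n' (kavons → kavonsen, mabrenz → mabrenzen, zuvsind → zuvsinden) add -en.
So hewpafank → hewpafanken.

hewpafanken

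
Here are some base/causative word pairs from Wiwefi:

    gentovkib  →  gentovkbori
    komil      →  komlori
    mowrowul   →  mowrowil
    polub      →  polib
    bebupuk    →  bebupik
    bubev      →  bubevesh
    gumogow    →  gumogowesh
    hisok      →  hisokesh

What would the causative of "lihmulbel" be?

"lihmulbel" has last vowel 'e'. The one such stem in the data (bubev → bubevesh) adds -esh, so the same rule applies.
The other patterns: stems whose last vowel is 'i' delete the last vowel and add -ori; stems whose last vowel is 'u' change the last vowel to 'i'.
So lihmulbel → lihmulbelesh.

lihmulbelesh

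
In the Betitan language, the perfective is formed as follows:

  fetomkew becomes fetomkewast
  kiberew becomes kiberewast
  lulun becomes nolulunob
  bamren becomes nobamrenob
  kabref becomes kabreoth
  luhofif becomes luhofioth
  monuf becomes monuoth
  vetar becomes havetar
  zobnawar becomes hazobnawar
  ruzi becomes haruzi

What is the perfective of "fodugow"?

fodugowast

fetomkew and bamren both have last vowel 'e' yet inflect differently (fetomkewast, nobamrenob), so the last vowel is not what conditions the rule; the final letter is.
"fodugow" ends in -w. The stems ending in -w (fetomkew → fetomkewast, kiberew → kiberewast) add -ast.
So fodugow → fodugowast.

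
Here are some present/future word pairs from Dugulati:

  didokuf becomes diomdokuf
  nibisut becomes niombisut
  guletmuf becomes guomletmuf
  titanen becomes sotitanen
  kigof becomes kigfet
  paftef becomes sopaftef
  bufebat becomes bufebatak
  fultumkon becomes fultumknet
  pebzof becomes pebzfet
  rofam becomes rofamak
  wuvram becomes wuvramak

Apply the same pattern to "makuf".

maomkuf

pebzof and didokuf both end in -f yet inflect differently (pebzfet, diomdokuf), so the final letter is not what conditions the rule; the last vowel is.
"makuf" has last vowel 'u'. The stems whose last vowel is 'u' (nibisut → niombisut, didokuf → diomdokuf, guletmuf → guomletmuf) insert -om- after the first vowel.
The other patterns: stems whose last vowel is 'o' delete the last vowel and add -et; stems whose last vowel is 'e' add the prefix so-; stems whose last vowel is 'a' add -ak.
So makuf → maomkuf.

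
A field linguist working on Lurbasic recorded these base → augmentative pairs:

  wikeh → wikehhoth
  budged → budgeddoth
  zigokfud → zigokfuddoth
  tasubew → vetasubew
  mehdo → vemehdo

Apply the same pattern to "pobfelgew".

wikeh and tasubew both have last vowel 'e' yet inflect differently (wikehhoth, vetasubew), so the last vowel is not what conditions the rule; the final letter is.
"pobfelgew" ends in -w. The one such stem in the data (tasubew → vetasubew) adds the prefix ve-, so the same rule applies.
The other pattern: stems ending in -d or -h double the final consonant and add -oth.
So pobfelgew → vepobfelgew.

vepobfelgew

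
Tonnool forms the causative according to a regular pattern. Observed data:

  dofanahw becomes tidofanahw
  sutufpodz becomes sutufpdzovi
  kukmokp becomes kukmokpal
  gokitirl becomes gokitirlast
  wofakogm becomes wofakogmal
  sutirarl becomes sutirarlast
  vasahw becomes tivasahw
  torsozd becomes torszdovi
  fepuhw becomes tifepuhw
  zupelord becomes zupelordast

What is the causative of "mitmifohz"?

zupelord and torsozd both end in -d yet inflect differently (zupelordast, torszdovi), so the final letter is not what conditions the rule; the second-to-last letter is.
"mitmifohz" has second-to-last letter 'h'. The stems whose second-to-last letter is 'h' (vasahw → tivasahw, fepuhw → tifepuhw, dofanahw → tidofanahw) add the prefix ti-.
So mitmifohz → timitmifohz.

timitmifohz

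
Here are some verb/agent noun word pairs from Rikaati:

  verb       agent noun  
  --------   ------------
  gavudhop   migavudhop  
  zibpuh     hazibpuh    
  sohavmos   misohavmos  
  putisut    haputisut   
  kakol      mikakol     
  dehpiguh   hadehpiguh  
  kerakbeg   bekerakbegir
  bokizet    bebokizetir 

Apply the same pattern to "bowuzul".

"bowuzul" has last vowel 'u'. The stems whose last vowel is 'u' (dehpiguh → hadehpiguh, putisut → haputisut, zibpuh → hazibpuh) add the prefix ha-.
So bowuzul → habowuzul.

habowuzul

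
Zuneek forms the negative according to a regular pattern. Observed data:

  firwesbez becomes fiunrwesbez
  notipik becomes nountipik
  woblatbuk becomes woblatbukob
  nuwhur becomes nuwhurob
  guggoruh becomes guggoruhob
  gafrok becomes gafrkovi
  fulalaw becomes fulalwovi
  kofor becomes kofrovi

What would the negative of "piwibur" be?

piwiburob

notipik and woblatbuk both end in -k yet inflect differently (nountipik, woblatbukob), so the final letter is not what conditions the rule; the last vowel is.
"piwibur" has last vowel 'u'. The stems whose last vowel is 'u' (woblatbuk → woblatbukob, nuwhur → nuwhurob, guggoruh → guggoruhob) add -ob.
The other patterns: stems whose last vowel is 'e' or 'i' insert -un- after the first vowel; stems whose last vowel is 'a' or 'o' delete the last vowel and add -ovi.
So piwibur → piwiburob.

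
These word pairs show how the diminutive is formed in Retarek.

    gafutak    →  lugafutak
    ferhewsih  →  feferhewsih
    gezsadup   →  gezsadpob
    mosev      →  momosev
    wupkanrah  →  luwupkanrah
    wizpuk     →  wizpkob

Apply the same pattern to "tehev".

"tehev" has last vowel 'e'. The one such stem in the data (mosev → momosev) repeats the first consonant+vowel as a prefix (as does ferhewsih), so the same rule applies.
So tehev → tetehev.

tetehev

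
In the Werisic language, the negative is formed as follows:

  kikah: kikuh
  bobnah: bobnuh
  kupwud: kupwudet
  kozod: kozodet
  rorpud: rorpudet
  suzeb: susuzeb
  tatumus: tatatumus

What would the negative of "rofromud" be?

"rofromud" ends in -d. The stems ending in -d (kupwud → kupwudet, kozod → kozodet, rorpud → rorpudet) add -et.
So rofromud → rofromudet.

rofromudet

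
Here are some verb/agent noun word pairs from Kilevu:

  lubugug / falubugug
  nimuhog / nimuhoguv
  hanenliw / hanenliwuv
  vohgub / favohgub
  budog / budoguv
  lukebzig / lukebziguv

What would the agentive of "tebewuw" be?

fatebewuw

lubugug and budog both end in -g yet inflect differently (falubugug, budoguv), so the final letter is not what conditions the rule; the last vowel is.
"tebewuw" has last vowel 'u'. The stems whose last vowel is 'u' (lubugug → falubugug, vohgub → favohgub) add the prefix fa-.
So tebewuw → fatebewuw.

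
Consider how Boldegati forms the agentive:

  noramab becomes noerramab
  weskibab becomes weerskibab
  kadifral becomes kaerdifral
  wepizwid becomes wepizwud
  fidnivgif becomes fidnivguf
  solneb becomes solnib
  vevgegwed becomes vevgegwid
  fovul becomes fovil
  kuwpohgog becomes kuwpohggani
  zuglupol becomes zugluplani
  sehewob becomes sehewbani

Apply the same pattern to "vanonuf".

noramab and solneb both end in -b yet inflect differently (noerramab, solnib), so the final letter is not what conditions the rule; the last vowel is.
"vanonuf" has last vowel 'u'. The one such stem in the data (fovul → fovil) changes the last vowel to 'i' (as do solneb, vevgegwed), so the same rule applies.
The other patterns: stems whose last vowel is 'a' insert -er- after the first vowel; stems whose last vowel is 'i' change the last vowel to 'u'; stems whose last vowel is 'o' delete the last vowel and add -ani.
So vanonuf → vanonif.

vanonif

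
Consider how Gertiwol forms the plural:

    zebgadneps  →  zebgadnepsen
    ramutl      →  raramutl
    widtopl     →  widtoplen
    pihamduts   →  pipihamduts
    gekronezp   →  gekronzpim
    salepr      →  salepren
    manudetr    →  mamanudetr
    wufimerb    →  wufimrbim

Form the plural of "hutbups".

hutbupsen

ramutl and widtopl both end in -l yet inflect differently (raramutl, widtoplen), so the final letter is not what conditions the rule; the second-to-last letter is.
"hutbups" has second-to-last letter 'p'. The stems whose second-to-last letter is 'p' (widtopl → widtoplen, salepr → salepren, zebgadneps → zebgadnepsen) add -en.
So hutbups → hutbupsen.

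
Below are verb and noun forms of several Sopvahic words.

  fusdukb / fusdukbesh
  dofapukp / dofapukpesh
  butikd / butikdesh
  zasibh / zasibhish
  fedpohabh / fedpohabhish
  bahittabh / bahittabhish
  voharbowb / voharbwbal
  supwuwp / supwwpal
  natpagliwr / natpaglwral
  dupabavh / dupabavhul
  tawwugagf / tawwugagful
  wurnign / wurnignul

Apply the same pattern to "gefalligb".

gefalligbul

fusdukb and voharbowb both end in -b yet inflect differently (fusdukbesh, voharbwbal), so the final letter is not what conditions the rule; the second-to-last letter is.
"gefalligb" has second-to-last letter 'g'. The stems whose second-to-last letter is 'g' (tawwugagf → tawwugagful, wurnign → wurnignul) add -ul.
So gefalligb → gefalligbul.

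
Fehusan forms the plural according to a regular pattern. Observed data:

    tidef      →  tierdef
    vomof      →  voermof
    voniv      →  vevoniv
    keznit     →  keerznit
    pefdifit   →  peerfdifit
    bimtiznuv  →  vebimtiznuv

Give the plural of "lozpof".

loerzpof

"lozpof" ends in -f. The stems ending in -f (vomof → voermof, tidef → tierdef) insert -er- after the first vowel.
The other pattern: stems ending in -v add the prefix ve-.
So lozpof → loerzpof.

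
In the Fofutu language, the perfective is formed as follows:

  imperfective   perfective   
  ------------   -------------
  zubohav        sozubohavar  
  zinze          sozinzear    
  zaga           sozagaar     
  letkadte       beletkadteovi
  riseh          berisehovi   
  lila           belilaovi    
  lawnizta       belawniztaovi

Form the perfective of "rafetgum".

zaga and lawnizta both end in -a yet inflect differently (sozagaar, belawniztaovi), so the final letter is not what conditions the rule; the first letter is.
"rafetgum" begins with r-. The one such stem in the data (riseh → berisehovi) adds be- … -ovi around the stem, so the same rule applies.
The other pattern: stems beginning with z- add so- … -ar around the stem.
So rafetgum → berafetgumovi.

berafetgumovi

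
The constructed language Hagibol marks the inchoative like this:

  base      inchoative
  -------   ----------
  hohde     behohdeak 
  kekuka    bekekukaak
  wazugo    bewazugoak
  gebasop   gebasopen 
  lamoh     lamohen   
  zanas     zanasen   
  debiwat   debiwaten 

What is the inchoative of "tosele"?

wazugo and gebasop both have last vowel 'o' yet inflect differently (bewazugoak, gebasopen), so the last vowel is not what conditions the rule; whether the stem ends in a vowel or a consonant is.
"tosele" ends in a vowel. The stems ending in a vowel (hohde → behohdeak, kekuka → bekekukaak, wazugo → bewazugoak) add be- … -ak around the stem.
The other pattern: stems ending in a consonant add -en.
So tosele → betoseleak.

betoseleak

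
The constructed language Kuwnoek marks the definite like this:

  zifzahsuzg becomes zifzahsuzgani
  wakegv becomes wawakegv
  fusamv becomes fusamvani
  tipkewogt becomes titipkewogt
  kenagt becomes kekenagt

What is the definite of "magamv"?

wakegv and fusamv both end in -v yet inflect differently (wawakegv, fusamvani), so the final letter is not what conditions the rule; the second-to-last letter is.
"magamv" has second-to-last letter 'm'. The one such stem in the data (fusamv → fusamvani) adds -ani, so the same rule applies.
So magamv → magamvani.

magamvani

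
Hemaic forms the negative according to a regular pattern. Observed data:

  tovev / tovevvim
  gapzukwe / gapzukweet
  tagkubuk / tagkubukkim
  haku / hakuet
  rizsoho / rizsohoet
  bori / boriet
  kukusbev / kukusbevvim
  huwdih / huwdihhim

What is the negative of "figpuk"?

"figpuk" ends in a consonant. The stems ending in a consonant (kukusbev → kukusbevvim, tagkubuk → tagkubukkim, huwdih → huwdihhim) double the final consonant and add -im.
So figpuk → figpukkim.

figpukkim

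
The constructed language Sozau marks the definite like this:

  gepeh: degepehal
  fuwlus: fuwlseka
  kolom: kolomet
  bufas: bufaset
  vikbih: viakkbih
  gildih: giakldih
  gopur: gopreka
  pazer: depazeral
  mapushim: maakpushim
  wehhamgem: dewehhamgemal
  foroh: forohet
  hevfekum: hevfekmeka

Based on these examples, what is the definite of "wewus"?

"wewus" has last vowel 'u'. The stems whose last vowel is 'u' (gopur → gopreka, fuwlus → fuwlseka, hevfekum → hevfekmeka) delete the last vowel and add -eka.
So wewus → wewseka.

wewseka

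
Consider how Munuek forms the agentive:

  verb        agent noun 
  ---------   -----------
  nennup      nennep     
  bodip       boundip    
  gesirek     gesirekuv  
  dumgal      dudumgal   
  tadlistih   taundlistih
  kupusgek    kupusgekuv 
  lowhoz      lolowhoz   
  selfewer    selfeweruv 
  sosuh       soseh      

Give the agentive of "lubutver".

nennup and bodip both end in -p yet inflect differently (nennep, boundip), so the final letter is not what conditions the rule; the last vowel is.
"lubutver" has last vowel 'e'. The stems whose last vowel is 'e' (gesirek → gesirekuv, selfewer → selfeweruv, kupusgek → kupusgekuv) add -uv.
The other patterns: stems whose last vowel is 'a' or 'o' repeat the first consonant+vowel as a prefix; stems whose last vowel is 'u' change the last vowel to 'e'; stems whose last vowel is 'i' insert -un- after the first vowel.
So lubutver → lubutveruv.

lubutveruv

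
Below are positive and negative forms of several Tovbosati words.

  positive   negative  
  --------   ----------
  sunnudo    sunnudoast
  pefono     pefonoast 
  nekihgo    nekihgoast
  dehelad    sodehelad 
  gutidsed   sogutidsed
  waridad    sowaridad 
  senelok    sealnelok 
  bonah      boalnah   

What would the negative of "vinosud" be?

sunnudo and senelok both have last vowel 'o' yet inflect differently (sunnudoast, sealnelok), so the last vowel is not what conditions the rule; the final letter is.
"vinosud" ends in -d. The stems ending in -d (dehelad → sodehelad, gutidsed → sogutidsed, waridad → sowaridad) add the prefix so-.
The other patterns: stems ending in -o add -ast; stems ending in -h or -k insert -al- after the first vowel.
So vinosud → sovinosud.

sovinosud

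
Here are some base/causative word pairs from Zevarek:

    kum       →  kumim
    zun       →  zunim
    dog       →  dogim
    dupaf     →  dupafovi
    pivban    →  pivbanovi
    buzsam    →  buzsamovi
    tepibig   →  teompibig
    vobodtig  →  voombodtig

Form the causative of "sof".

"sof" has 1 vowel. The stems with 1 vowel (kum → kumim, zun → zunim, dog → dogim) add -im.
The other patterns: stems with 2 vowels add -ovi; stems with 3 vowels insert -om- after the first vowel.
So sof → sofim.

sofim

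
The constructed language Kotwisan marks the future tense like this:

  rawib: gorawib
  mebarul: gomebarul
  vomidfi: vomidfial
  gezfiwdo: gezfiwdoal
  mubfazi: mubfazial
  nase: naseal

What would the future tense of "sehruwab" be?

rawib and vomidfi both have last vowel 'i' yet inflect differently (gorawib, vomidfial), so the last vowel is not what conditions the rule; whether the stem ends in a vowel or a consonant is.
"sehruwab" ends in a consonant. The stems ending in a consonant (rawib → gorawib, mebarul → gomebarul) add the prefix go-.
The other pattern: stems ending in a vowel add -al.
So sehruwab → gosehruwab.

gosehruwab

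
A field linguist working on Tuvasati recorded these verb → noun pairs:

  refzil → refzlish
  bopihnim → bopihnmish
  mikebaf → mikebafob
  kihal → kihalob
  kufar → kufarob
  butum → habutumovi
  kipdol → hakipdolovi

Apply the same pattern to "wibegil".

wibeglish

refzil and kihal both end in -l yet inflect differently (refzlish, kihalob), so the final letter is not what conditions the rule; the last vowel is.
"wibegil" has last vowel 'i'. The stems whose last vowel is 'i' (refzil → refzlish, bopihnim → bopihnmish) delete the last vowel and add -ish.
The other patterns: stems whose last vowel is 'a' add -ob; stems whose last vowel is 'o' or 'u' add ha- … -ovi around the stem.
So wibegil → wibeglish.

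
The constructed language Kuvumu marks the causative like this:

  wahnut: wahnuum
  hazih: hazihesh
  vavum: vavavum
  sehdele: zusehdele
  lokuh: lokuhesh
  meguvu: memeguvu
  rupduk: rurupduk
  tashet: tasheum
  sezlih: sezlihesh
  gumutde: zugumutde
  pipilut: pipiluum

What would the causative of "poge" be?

lokuh and pipilut both have last vowel 'u' yet inflect differently (lokuhesh, pipiluum), so the last vowel is not what conditions the rule; the final letter is.
"poge" ends in -e. The stems ending in -e (sehdele → zusehdele, gumutde → zugumutde) add the prefix zu-.
The other patterns: stems ending in -h add -esh; stems ending in -t drop the final letter and add -um; stems ending in -k, -m or -u repeat the first consonant+vowel as a prefix.
So poge → zupoge.

zupoge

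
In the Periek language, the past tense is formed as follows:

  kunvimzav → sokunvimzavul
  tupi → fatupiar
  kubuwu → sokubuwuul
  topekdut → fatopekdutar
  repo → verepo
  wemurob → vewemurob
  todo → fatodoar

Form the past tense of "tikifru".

fatikifruar

"tikifru" begins with t-. The stems beginning with t- (topekdut → fatopekdutar, todo → fatodoar, tupi → fatupiar) add fa- … -ar around the stem.
The other patterns: stems beginning with k- add so- … -ul around the stem; stems beginning with r- or w- add the prefix ve-.
So tikifru → fatikifruar.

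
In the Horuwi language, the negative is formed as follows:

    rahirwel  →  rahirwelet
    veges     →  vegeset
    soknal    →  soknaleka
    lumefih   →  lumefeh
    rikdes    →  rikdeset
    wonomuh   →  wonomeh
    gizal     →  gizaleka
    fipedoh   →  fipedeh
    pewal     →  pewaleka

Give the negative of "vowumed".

"vowumed" has last vowel 'e'. The stems whose last vowel is 'e' (rahirwel → rahirwelet, veges → vegeset, rikdes → rikdeset) add -et.
So vowumed → vowumedet.

vowumedet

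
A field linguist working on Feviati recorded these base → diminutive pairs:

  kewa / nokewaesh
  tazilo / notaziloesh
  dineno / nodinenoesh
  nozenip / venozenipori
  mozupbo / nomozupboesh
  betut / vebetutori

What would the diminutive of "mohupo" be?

nomohupoesh

nozenip and mozupbo both have 3 vowels yet inflect differently (venozenipori, nomozupboesh), so the number of vowels is not what conditions the rule; whether the stem ends in a vowel or a consonant is.
"mohupo" ends in a vowel. The stems ending in a vowel (mozupbo → nomozupboesh, tazilo → notaziloesh, dineno → nodinenoesh) add no- … -esh around the stem.
The other pattern: stems ending in a consonant add ve- … -ori around the stem.
So mohupo → nomohupoesh.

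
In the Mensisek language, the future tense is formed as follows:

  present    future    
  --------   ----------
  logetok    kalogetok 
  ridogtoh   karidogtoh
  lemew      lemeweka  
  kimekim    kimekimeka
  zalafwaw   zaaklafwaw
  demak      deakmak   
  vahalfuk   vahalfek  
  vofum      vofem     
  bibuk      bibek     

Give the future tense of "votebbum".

votebbem

lemew and zalafwaw both end in -w yet inflect differently (lemeweka, zaaklafwaw), so the final letter is not what conditions the rule; the last vowel is.
"votebbum" has last vowel 'u'. The stems whose last vowel is 'u' (vahalfuk → vahalfek, vofum → vofem, bibuk → bibek) change the last vowel to 'e'.
The other patterns: stems whose last vowel is 'o' add the prefix ka-; stems whose last vowel is 'e' or 'i' add -eka; stems whose last vowel is 'a' insert -ak- after the first vowel.
So votebbum → votebbem.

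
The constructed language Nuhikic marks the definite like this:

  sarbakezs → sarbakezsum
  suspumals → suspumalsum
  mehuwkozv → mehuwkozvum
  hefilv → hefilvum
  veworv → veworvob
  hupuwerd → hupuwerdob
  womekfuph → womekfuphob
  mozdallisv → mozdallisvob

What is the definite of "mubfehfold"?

mubfehfoldum

mehuwkozv and veworv both end in -v yet inflect differently (mehuwkozvum, veworvob), so the final letter is not what conditions the rule; the second-to-last letter is.
"mubfehfold" has second-to-last letter 'l'. The stems whose second-to-last letter is 'l' (suspumals → suspumalsum, hefilv → hefilvum) add -um.
The other pattern: stems whose second-to-last letter is 'p', 'r' or 's' add -ob.
So mubfehfold → mubfehfoldum.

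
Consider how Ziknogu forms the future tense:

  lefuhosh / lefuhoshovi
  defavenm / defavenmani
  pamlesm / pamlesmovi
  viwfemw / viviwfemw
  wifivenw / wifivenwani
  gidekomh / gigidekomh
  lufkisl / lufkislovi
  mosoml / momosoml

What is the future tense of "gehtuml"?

lefuhosh and gidekomh both end in -h yet inflect differently (lefuhoshovi, gigidekomh), so the final letter is not what conditions the rule; the second-to-last letter is.
"gehtuml" has second-to-last letter 'm'. The stems whose second-to-last letter is 'm' (gidekomh → gigidekomh, mosoml → momosoml, viwfemw → viviwfemw) repeat the first consonant+vowel as a prefix.
The other patterns: stems whose second-to-last letter is 's' add -ovi; stems whose second-to-last letter is 'n' add -ani.
So gehtuml → gegehtuml.

gegehtuml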